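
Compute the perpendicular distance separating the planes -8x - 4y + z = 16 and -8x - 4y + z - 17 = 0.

Both planes have normal n = (-8, -4, 1), |n| = 9. Any point on the first plane is at distance |17 − 16|/|n| = 1/9 from the second.

1/9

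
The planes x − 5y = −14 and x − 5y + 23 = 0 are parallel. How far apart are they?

Both planes have normal n = (1, −5, 0), |n| = √26. Any point on the first plane is at distance |(-23) − (-14)|/|n| = 9/√26 from the second.

9/√26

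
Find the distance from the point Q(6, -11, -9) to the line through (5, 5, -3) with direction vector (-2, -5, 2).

√161

Direction vector d = (-2, -5, 2).
AP = (1, -16, -6), and AP × d = (-62, 10, -37).
|AP × d|² = 5313 and |d|² = 33, so the distance is √(5313/33) = √161.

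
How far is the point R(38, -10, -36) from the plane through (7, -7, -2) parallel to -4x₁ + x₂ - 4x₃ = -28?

Parallel planes share the normal n = (-4, 1, -4); since (7, -7, -2) lies on the plane, its equation is -4x₁ + x₂ - 4x₃ = -27.
d = |(-4)·38 + 1·(-10) + (-4)·(-36) − (-27)| / √(16 + 1 + 16) = |9| / √33 = 3√33/11.

9/√33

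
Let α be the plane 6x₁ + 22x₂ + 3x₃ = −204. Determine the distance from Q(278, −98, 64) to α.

4

Normal vector n = (6, 22, 3), and n·(278, −98, 64) − (−204) = −92.
|n| = √(36 + 484 + 9) = 23, so the distance is |-92|/23 = 4.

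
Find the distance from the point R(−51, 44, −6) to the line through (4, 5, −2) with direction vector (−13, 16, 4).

Direction vector d = (−13, 16, 4).
AP = (−55, 39, −4), and AP × d = (220, 272, −373).
|AP × d|² = 261513 and |d|² = 441, so the distance is √(261513/441) = √593.

√593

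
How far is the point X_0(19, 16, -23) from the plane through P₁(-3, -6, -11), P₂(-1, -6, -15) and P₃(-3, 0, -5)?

10/√6

P₁P₂ = (2, 0, -4) and P₁P₃ = (0, 6, 6), so a normal is n = P₁P₂ × P₁P₃ = (24, -12, 12).
n = (24, -12, 12); n·P − (-132) = 120; |n| = 12√6; distance = 120/(12√6) = 10/√6.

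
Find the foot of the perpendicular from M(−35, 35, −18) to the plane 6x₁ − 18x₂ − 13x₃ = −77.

n = (6, −18, −13), |n|² = 529, and n·M − (-77) = -529.
t = -529/529 = -1, so the foot is M − t·n = (−35, 35, −18) − (-1)·(6, −18, −13) = (−29, 17, −31).

(-29, 17, -31)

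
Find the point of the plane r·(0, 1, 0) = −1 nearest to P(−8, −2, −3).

(-8, -1, -3)

n = (0, 1, 0), |n|² = 1, and n·P − (-1) = -1.
t = -1/1 = -1, so the foot is P − t·n = (−8, −2, −3) − (-1)·(0, 1, 0) = (−8, −1, −3).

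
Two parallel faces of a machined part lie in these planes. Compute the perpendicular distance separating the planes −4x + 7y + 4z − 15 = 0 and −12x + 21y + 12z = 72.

1

Divide the second equation by 3 to match normals: −4x + 7y + 4z = 24.
Both planes have normal n = (−4, 7, 4), |n| = 9. Any point on the first plane is at distance |24 − 15|/|n| = 9/9 = 1 from the second.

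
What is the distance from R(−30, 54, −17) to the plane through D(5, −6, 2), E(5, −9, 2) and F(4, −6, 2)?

19

DE = (0, −3, 0) and DF = (−1, 0, 0), so a normal is n = DE × DF = (0, 0, −3).
Then n·(−30, 54, −17) − (−6) = 57.
|n| = √(0 + 0 + 9) = 3, so the distance is |57|/3 = 19.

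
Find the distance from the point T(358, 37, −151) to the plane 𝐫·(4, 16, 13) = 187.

n = (4, 16, 13); n·P − 187 = -126; |n| = 21; distance = 126/21 = 6.

6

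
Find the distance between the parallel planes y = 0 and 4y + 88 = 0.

Divide the second equation by 4 to match normals: y = -22.
Both planes have normal n = (0, 1, 0), |n| = 1. Any point on the first plane is at distance |(-22) − 0|/|n| = 22/1 = 22 from the second.

22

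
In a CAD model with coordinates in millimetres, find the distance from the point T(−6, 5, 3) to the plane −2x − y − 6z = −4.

7√41/41

d = |(-2)·(-6) + (-1)·5 + (-6)·3 − (-4)| / √(4 + 1 + 36) = |-7| / √41 = 7/√41.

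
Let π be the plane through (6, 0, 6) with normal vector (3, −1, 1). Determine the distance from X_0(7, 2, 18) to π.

The plane has equation n·(r − (6, 0, 6)) = 0, i.e. n·r = 24.
n = (3, −1, 1); n·P − 24 = 13; |n| = √11; distance = 13/√11.

13/√11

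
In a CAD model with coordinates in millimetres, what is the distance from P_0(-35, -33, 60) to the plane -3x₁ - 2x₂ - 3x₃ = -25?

8√22/11

Normal vector n = (-3, -2, -3), and n·(-35, -33, 60) - (-25) = 16.
|n| = √(9 + 4 + 9) = √22, so the distance is |16|/√22 = 16/√22.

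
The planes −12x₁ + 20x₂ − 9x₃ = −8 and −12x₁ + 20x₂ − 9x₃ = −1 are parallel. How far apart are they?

7/25

With common normal n = (−12, 20, −9) (|n| = 25), the distance is |(-8) − (-1)|/|n| = 7/25.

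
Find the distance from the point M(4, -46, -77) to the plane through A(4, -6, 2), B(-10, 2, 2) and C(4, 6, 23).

4

AB = (-14, 8, 0) and AC = (0, 12, 21), so a normal is n = AB × AC = (168, 294, -168).
Then n·(4, -46, -77) - (-1428) = 1512.
|n| = √(28224 + 86436 + 28224) = 378, so the distance is |1512|/378 = 4.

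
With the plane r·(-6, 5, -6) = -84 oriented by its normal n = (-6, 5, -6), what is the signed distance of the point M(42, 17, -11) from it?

-17√97/97

n·M − (-84) = -17.
|n| = √97, so the signed distance is -17√97/97.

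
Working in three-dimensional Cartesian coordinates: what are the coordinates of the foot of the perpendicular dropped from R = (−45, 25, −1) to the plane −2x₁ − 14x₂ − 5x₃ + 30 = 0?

The perpendicular from R has direction n = (−2, −14, −5): r = (−45, 25, −1) + λ(−2, −14, −5).
Substitute into the plane: n·(R + λn) = -30 gives -255 + 225λ = -30, so λ = 1.
Foot = (−45, 25, −1) + 1·(−2, −14, −5) = (−47, 11, −6).

(-47, 11, -6)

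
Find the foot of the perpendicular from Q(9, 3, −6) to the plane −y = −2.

(9, 2, -6)

The perpendicular from Q has direction n = (0, −1, 0): r = (9, 3, −6) + t(0, −1, 0).
Substitute into the plane: n·(Q + tn) = -2 gives -3 + 1t = -2, so t = 1.
Foot = (9, 3, −6) + 1·(0, −1, 0) = (9, 2, −6).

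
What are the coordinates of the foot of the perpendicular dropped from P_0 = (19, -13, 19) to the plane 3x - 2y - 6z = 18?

n = (3, -2, -6), |n|² = 49, and n·P_0 − 18 = -49.
t = -49/49 = -1, so the foot is P_0 − t·n = (19, -13, 19) − (-1)·(3, -2, -6) = (22, -15, 13).

(22, -15, 13)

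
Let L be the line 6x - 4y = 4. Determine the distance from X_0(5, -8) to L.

29√13/13

The normal to the line is n = (6, -4) with |n| = 2√13.
|n·X_0 − 4| = |62 − 4| = 58, so the distance is 58/(2√13) = 29/√13.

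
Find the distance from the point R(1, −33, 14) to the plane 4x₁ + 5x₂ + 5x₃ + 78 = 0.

n = (4, 5, 5); n·P − (-78) = -13; |n| = √66; distance = 13/√66 = 13√66/66.

13/√66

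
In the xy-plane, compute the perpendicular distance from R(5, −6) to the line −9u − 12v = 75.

16/5

d = |(-9)·5 + (-12)·(-6) − 75| / √(81 + 144) = |-48|/15 = 16/5.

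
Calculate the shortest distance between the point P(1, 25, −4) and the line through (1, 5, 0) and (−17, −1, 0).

A direction vector is d = (−18, −6, 0).
AP = (0, 20, −4), and AP × d = (−24, 72, 360).
|AP × d|² = 135360 and |d|² = 360, so the distance is √(135360/360) = √376 = 2√94.

2√94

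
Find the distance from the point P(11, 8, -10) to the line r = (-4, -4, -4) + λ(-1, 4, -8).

18

Direction vector d = (-1, 4, -8).
AP = (15, 12, -6); AP·d = 81, |AP|² = 405, |d|² = 81.
distance² = |AP|² − (AP·d)²/|d|² = 405 − 6561/81 = 324, so the distance is 18.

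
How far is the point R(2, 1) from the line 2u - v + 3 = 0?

6√5/5

The normal to the line is n = (2, -1) with |n| = √5.
|n·R − (-3)| = |3 − (-3)| = 6, so the distance is 6/√5 = 6√5/5.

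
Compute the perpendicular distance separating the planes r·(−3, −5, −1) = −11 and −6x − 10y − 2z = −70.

24/√35

Divide the second equation by 2 to match normals: −3x − 5y − z = -35.
Both planes have normal n = (−3, −5, −1), |n| = √35. Any point on the first plane is at distance |(-35) − (-11)|/|n| = 24/√35 = 24√35/35 from the second.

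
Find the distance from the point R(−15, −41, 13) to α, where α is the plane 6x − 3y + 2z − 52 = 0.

1

d = |6·(-15) + (-3)·(-41) + 2·13 − 52| / √(36 + 9 + 4) = |7| / 7 = 1.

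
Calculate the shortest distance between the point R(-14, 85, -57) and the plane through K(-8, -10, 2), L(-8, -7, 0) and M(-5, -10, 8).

7

KL = (0, 3, -2) and KM = (3, 0, 6), so a normal is n = KL × KM = (18, -6, -9).
Then n·(-14, 85, -57) - (-102) = -147.
|n| = √(324 + 36 + 81) = 21, so the distance is |-147|/21 = 7.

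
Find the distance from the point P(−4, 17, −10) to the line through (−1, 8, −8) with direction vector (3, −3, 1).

Direction vector d = (3, −3, 1).
AP = (−3, 9, −2); AP·d = -38, |AP|² = 94, |d|² = 19.
distance² = |AP|² − (AP·d)²/|d|² = 94 − 1444/19 = 18, so the distance is 3√2.

3√2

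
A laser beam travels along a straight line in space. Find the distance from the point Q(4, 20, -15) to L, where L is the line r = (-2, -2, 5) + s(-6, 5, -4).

Direction vector d = (-6, 5, -4).
AP = (6, 22, -20), and AP × d = (12, 144, 162).
|AP × d|² = 47124 and |d|² = 77, so the distance is √(47124/77) = √612 = 6√17.

6√17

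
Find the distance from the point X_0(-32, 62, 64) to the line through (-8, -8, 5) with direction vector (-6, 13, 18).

Direction vector d = (-6, 13, 18).
AP = (-24, 70, 59), and AP × d = (493, 78, 108).
|AP × d|² = 260797 and |d|² = 529, so the distance is √(260797/529) = √493.

√493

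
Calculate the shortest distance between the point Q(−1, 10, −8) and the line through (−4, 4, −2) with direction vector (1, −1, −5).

Direction vector d = (1, −1, −5).
AP = (3, 6, −6); AP·d = 27, |AP|² = 81, |d|² = 27.
distance² = |AP|² − (AP·d)²/|d|² = 81 − 729/27 = 54, so the distance is 3√6.

3√6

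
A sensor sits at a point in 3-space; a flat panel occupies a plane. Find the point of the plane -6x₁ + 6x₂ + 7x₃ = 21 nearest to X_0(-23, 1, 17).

The perpendicular from X_0 has direction n = (-6, 6, 7): r = (-23, 1, 17) + μ(-6, 6, 7).
Substitute into the plane: n·(X_0 + μn) = 21 gives 263 + 121μ = 21, so μ = -2.
Foot = (-23, 1, 17) + (-2)·(-6, 6, 7) = (-11, -11, 3).

(-11, -11, 3)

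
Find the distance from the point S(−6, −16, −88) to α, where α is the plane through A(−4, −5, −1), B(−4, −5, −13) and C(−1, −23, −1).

AB = (0, 0, −12) and AC = (3, −18, 0), so a normal is n = AB × AC = (−216, −36, 0).
Then n·(−6, −16, −88) − 1044 = 828.
|n| = √(46656 + 1296 + 0) = 36√37, so the distance is |828|/(36√37) = 23√37/37.

23/√37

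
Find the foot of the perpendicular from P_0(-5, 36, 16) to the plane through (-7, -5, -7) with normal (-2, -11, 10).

(-7, 25, 26)

n = (-2, -11, 10), |n|² = 225, and n·P_0 − (-1) = -225.
t = -225/225 = -1, so the foot is P_0 − t·n = (-5, 36, 16) − (-1)·(-2, -11, 10) = (-7, 25, 26).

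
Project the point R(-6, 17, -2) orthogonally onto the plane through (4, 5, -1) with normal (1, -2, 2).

(-2, 9, 6)

n = (1, -2, 2), |n|² = 9, and n·R − (-8) = -36.
t = -36/9 = -4, so the foot is R − t·n = (-6, 17, -2) − (-4)·(1, -2, 2) = (-2, 9, 6).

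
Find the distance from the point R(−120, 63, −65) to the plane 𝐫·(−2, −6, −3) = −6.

Normal vector n = (−2, −6, −3), and n·(−120, 63, −65) − (−6) = 63.
|n| = √(4 + 36 + 9) = 7, so the distance is |63|/7 = 9.

9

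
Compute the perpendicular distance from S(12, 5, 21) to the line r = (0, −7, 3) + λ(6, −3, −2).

6√17

Direction vector d = (6, −3, −2).
AP = (12, 12, 18), and AP × d = (30, 132, −108).
|AP × d|² = 29988 and |d|² = 49, so the distance is √(29988/49) = √612 = 6√17.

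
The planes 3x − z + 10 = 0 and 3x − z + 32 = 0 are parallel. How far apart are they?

With common normal n = (3, 0, −1) (|n| = √10), the distance is |(-10) − (-32)|/|n| = 22/√10 = 11√10/5.

22/√10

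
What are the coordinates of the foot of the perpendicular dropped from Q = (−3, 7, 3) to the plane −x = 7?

The perpendicular from Q has direction n = (−1, 0, 0): r = (−3, 7, 3) + μ(−1, 0, 0).
Substitute into the plane: n·(Q + μn) = 7 gives 3 + 1μ = 7, so μ = 4.
Foot = (−3, 7, 3) + 4·(−1, 0, 0) = (−7, 7, 3).

(-7, 7, 3)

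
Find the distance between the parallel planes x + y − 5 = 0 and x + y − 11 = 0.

3√2

Both planes have normal n = (1, 1, 0), |n| = √2. Any point on the first plane is at distance |11 − 5|/|n| = 6/√2 = 3√2 from the second.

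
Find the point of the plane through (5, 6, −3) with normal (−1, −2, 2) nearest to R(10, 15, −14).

n = (−1, −2, 2), |n|² = 9, and n·R − (-23) = -45.
t = -45/9 = -5, so the foot is R − t·n = (10, 15, −14) − (-5)·(−1, −2, 2) = (5, 5, −4).

(5, 5, -4)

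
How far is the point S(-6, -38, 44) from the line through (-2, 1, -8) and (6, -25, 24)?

4√17

A direction vector is d = (8, -26, 32).
AP = (-4, -39, 52), and AP × d = (104, 544, 416).
|AP × d|² = 479808 and |d|² = 1764, so the distance is √(479808/1764) = √272 = 4√17.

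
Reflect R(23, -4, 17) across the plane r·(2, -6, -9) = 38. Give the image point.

(27, -16, -1)

n = (2, -6, -9), |n|² = 121, n·R − 38 = -121, so t = -121/121 = -1.
Foot F = R − (-1)·n = (25, -10, 8); the reflection is 2F − R = (27, -16, -1).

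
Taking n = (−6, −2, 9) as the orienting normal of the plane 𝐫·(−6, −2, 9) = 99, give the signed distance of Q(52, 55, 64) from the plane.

n·Q − 99 = 55.
|n| = 11, so the signed distance is 55/11 = 5.

5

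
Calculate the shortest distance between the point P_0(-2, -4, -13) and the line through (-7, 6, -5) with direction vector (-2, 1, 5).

√69

Direction vector d = (-2, 1, 5).
AP = (5, -10, -8), and AP × d = (-42, -9, -15).
|AP × d|² = 2070 and |d|² = 30, so the distance is √(2070/30) = √69.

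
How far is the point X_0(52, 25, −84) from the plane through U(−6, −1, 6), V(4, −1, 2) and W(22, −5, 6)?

UV = (10, 0, −4) and UW = (28, −4, 0), so a normal is n = UV × UW = (−16, −112, −40).
Then n·(52, 25, −84) − (−32) = −240.
|n| = √(256 + 12544 + 1600) = 120, so the distance is |-240|/120 = 2.

2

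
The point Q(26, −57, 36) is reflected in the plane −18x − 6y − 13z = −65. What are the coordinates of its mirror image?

(-10, -69, 10)

With n = (−18, −6, −13), the signed offset is (n·Q − (-65))/|n|² = -529/529 = -1.
Q' = Q − 2t·n = (26, −57, 36) − (-2)·(−18, −6, −13) = (−10, −69, 10).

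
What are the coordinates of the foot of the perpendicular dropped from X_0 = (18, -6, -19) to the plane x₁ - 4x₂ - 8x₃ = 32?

(16, 2, -3)

n = (1, -4, -8), |n|² = 81, and n·X_0 − 32 = 162.
t = 162/81 = 2, so the foot is X_0 − t·n = (18, -6, -19) − 2·(1, -4, -8) = (16, 2, -3).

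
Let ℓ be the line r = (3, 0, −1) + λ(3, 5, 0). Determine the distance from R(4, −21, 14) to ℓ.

19

Direction vector d = (3, 5, 0).
AP = (1, −21, 15); AP·d = -102, |AP|² = 667, |d|² = 34.
distance² = |AP|² − (AP·d)²/|d|² = 667 − 10404/34 = 361, so the distance is 19.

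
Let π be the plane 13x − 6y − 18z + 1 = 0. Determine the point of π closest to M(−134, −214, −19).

(-3017/23, -4952/23, -527/23)

The perpendicular from M has direction n = (13, −6, −18): r = (−134, −214, −19) + λ(13, −6, −18).
Substitute into the plane: n·(M + λn) = -1 gives -116 + 529λ = -1, so λ = 5/23.
Foot = (−134, −214, −19) + (5/23)·(13, −6, −18) = (−3017/23, −4952/23, −527/23).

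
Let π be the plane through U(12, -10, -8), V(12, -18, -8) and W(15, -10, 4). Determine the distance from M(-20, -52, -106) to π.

30√17/17

UV = (0, -8, 0) and UW = (3, 0, 12), so a normal is n = UV × UW = (-96, 0, 24).
Then n·(-20, -52, -106) - (-1344) = 720.
|n| = √(9216 + 0 + 576) = 24√17, so the distance is |720|/(24√17) = 30√17/17.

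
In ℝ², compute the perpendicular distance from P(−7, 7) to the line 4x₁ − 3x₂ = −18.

The normal to the line is n = (4, −3) with |n| = 5.
|n·P − (-18)| = |-49 − (-18)| = 31, so the distance is 31/5.

31/5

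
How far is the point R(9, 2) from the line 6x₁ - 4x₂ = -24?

d = |6·9 + (-4)·2 − (-24)| / √(36 + 16) = |70|/(2√13) = 35/√13.

35√13/13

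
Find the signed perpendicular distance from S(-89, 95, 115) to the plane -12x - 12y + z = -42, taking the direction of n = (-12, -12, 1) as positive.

n·S − (-42) = 85.
|n| = 17, so the signed distance is 85/17 = 5.

5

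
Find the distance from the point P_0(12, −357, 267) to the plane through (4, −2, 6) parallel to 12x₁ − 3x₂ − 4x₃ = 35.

9

Parallel planes share the normal n = (12, −3, −4); since (4, −2, 6) lies on the plane, its equation is 12x₁ − 3x₂ − 4x₃ = 30.
d = |12·12 + (-3)·(-357) + (-4)·267 − 30| / √(144 + 9 + 16) = |117| / 13 = 9.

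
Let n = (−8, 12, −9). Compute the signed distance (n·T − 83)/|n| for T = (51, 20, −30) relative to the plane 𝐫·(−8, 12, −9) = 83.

19/17

n·T − 83 = 19.
|n| = 17, so the signed distance is 19/17.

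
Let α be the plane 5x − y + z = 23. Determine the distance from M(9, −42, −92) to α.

28√3/9

Normal vector n = (5, −1, 1), and n·(9, −42, −92) − 23 = −28.
|n| = √(25 + 1 + 1) = 3√3, so the distance is |-28|/(3√3) = 28√3/9.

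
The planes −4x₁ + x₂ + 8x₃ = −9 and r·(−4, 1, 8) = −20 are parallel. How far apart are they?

11/9

With common normal n = (−4, 1, 8) (|n| = 9), the distance is |(-9) − (-20)|/|n| = 11/9.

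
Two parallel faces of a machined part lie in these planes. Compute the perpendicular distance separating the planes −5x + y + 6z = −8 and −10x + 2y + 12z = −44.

Divide the second equation by 2 to match normals: −5x + y + 6z = -22.
With common normal n = (−5, 1, 6) (|n| = √62), the distance is |(-8) − (-22)|/|n| = 14/√62.

7√62/31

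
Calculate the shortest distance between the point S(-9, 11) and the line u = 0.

9

d = |1·(-9) + 0·11 − 0| / √(1 + 0) = |-9|/1 = 9.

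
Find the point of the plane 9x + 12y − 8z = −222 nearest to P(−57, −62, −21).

n = (9, 12, −8), |n|² = 289, and n·P − (-222) = -867.
t = -867/289 = -3, so the foot is P − t·n = (−57, −62, −21) − (-3)·(9, 12, −8) = (−30, −26, −45).

(-30, -26, -45)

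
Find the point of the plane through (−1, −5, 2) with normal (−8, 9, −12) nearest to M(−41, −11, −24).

The perpendicular from M has direction n = (−8, 9, −12): r = (−41, −11, −24) + μ(−8, 9, −12).
Substitute into the plane: n·(M + μn) = -61 gives 517 + 289μ = -61, so μ = -2.
Foot = (−41, −11, −24) + (-2)·(−8, 9, −12) = (−25, −29, 0).

(-25, -29, 0)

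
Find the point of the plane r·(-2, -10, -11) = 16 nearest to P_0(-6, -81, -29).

(4, -31, 26)

The perpendicular from P_0 has direction n = (-2, -10, -11): r = (-6, -81, -29) + λ(-2, -10, -11).
Substitute into the plane: n·(P_0 + λn) = 16 gives 1141 + 225λ = 16, so λ = -5.
Foot = (-6, -81, -29) + (-5)·(-2, -10, -11) = (4, -31, 26).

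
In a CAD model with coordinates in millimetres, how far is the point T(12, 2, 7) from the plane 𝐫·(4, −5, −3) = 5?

6√2/5

d = |4·12 + (-5)·2 + (-3)·7 − 5| / √(16 + 25 + 9) = |12| / (5√2) = 6√2/5.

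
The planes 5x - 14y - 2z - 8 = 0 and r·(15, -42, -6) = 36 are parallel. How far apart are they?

4/15

Divide the second equation by 3 to match normals: 5x - 14y - 2z = 12.
Both planes have normal n = (5, -14, -2), |n| = 15. Any point on the first plane is at distance |12 − 8|/|n| = 4/15 from the second.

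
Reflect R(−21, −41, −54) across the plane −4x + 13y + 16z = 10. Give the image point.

With n = (−4, 13, 16), the signed offset is (n·R − 10)/|n|² = -1323/441 = -3.
R' = R − 2t·n = (−21, −41, −54) − (-6)·(−4, 13, 16) = (−45, 37, 42).

(-45, 37, 42)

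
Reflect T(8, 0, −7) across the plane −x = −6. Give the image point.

n = (−1, 0, 0), |n|² = 1, n·T − (-6) = -2, so t = -2/1 = -2.
Foot F = T − (-2)·n = (6, 0, −7); the reflection is 2F − T = (4, 0, −7).

(4, 0, -7)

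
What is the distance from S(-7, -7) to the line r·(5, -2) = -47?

The normal to the line is n = (5, -2) with |n| = √29.
|n·S − (-47)| = |-21 − (-47)| = 26, so the distance is 26/√29 = 26√29/29.

26√29/29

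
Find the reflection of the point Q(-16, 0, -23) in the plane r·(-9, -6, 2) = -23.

(2, 12, -27)

With n = (-9, -6, 2), the signed offset is (n·Q − (-23))/|n|² = 121/121 = 1.
Q' = Q − 2t·n = (-16, 0, -23) − 2·(-9, -6, 2) = (2, 12, -27).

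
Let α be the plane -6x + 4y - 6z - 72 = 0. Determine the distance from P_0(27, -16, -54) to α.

Normal vector n = (-6, 4, -6), and n·(27, -16, -54) - 72 = 26.
|n| = √(36 + 16 + 36) = 2√22, so the distance is |26|/(2√22) = 13/√22.

13/√22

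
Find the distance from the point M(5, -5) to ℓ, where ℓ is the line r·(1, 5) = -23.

3/√26

The normal to the line is n = (1, 5) with |n| = √26.
|n·M − (-23)| = |-20 − (-23)| = 3, so the distance is 3/√26.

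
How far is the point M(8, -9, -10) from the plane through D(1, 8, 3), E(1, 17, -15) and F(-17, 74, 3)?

DE = (0, 9, -18) and DF = (-18, 66, 0), so a normal is n = DE × DF = (1188, 324, 162).
n = (1188, 324, 162); n·P − 4266 = 702; |n| = 1242; distance = 702/1242 = 13/23.

13/23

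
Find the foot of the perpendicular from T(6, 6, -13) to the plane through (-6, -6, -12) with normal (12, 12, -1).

n = (12, 12, -1), |n|² = 289, and n·T − (-132) = 289.
t = 289/289 = 1, so the foot is T − t·n = (6, 6, -13) − 1·(12, 12, -1) = (-6, -6, -12).

(-6, -6, -12)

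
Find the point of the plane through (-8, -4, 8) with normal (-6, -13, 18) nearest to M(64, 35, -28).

(46, -4, 26)

The perpendicular from M has direction n = (-6, -13, 18): r = (64, 35, -28) + μ(-6, -13, 18).
Substitute into the plane: n·(M + μn) = 244 gives -1343 + 529μ = 244, so μ = 3.
Foot = (64, 35, -28) + 3·(-6, -13, 18) = (46, -4, 26).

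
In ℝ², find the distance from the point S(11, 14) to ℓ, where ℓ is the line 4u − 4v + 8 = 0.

√2/2

d = |4·11 + (-4)·14 − (-8)| / √(16 + 16) = |-4|/(4√2) = √2/2.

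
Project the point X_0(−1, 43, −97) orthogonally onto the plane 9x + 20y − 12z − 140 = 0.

(-28, -17, -61)

n = (9, 20, −12), |n|² = 625, and n·X_0 − 140 = 1875.
t = 1875/625 = 3, so the foot is X_0 − t·n = (−1, 43, −97) − 3·(9, 20, −12) = (−28, −17, −61).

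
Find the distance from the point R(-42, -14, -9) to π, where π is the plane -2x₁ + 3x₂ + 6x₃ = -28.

Normal vector n = (-2, 3, 6), and n·(-42, -14, -9) - (-28) = 16.
|n| = √(4 + 9 + 36) = 7, so the distance is |16|/7 = 16/7.

16/7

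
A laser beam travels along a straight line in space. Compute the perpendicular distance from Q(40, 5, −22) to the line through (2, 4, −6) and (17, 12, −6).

√545

A direction vector is d = (15, 8, 0).
AP = (38, 1, −16); AP·d = 578, |AP|² = 1701, |d|² = 289.
distance² = |AP|² − (AP·d)²/|d|² = 1701 − 334084/289 = 545, so the distance is √545.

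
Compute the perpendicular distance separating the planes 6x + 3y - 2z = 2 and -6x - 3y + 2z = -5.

3/7

Divide the second equation by -1 to match normals: 6x + 3y - 2z = 5.
Both planes have normal n = (6, 3, -2), |n| = 7. Any point on the first plane is at distance |5 − 2|/|n| = 3/7 from the second.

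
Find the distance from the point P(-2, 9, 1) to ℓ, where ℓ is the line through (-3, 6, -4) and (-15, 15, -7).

√35

A direction vector is d = (-12, 9, -3).
AP = (1, 3, 5); AP·d = 0, |AP|² = 35, |d|² = 234.
distance² = |AP|² − (AP·d)²/|d|² = 35 − 0/234 = 35, so the distance is √35.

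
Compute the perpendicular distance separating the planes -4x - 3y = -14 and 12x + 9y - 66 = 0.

8/5

Divide the second equation by -3 to match normals: -4x - 3y = -22.
With common normal n = (-4, -3, 0) (|n| = 5), the distance is |(-14) − (-22)|/|n| = 8/5.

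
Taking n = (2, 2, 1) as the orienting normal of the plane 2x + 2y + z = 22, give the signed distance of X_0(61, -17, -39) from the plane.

9

n·X_0 − 22 = 27.
|n| = 3, so the signed distance is 27/3 = 9.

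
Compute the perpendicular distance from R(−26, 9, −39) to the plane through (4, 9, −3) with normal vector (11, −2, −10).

The plane has equation n·(r − (4, 9, −3)) = 0, i.e. n·r = 56.
d = |11·(-26) + (-2)·9 + (-10)·(-39) − 56| / √(121 + 4 + 100) = |30| / 15 = 2.

2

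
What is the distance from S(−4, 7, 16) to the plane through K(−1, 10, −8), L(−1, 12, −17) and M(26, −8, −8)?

KL = (0, 2, −9) and KM = (27, −18, 0), so a normal is n = KL × KM = (−162, −243, −54).
Then n·(−4, 7, 16) − (−1836) = −81.
|n| = √(26244 + 59049 + 2916) = 297, so the distance is |-81|/297 = 3/11.

3/11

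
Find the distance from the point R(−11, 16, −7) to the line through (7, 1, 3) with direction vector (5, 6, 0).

Direction vector d = (5, 6, 0).
AP = (−18, 15, −10); AP·d = 0, |AP|² = 649, |d|² = 61.
distance² = |AP|² − (AP·d)²/|d|² = 649 − 0/61 = 649, so the distance is √649.

√649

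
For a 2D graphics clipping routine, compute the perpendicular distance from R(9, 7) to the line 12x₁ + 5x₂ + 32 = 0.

d = |12·9 + 5·7 − (-32)| / √(144 + 25) = |175|/13 = 175/13.

175/13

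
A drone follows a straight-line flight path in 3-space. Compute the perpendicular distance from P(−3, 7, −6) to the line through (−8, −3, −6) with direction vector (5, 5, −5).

5√2

Direction vector d = (5, 5, −5).
AP = (5, 10, 0), and AP × d = (−50, 25, −25).
|AP × d|² = 3750 and |d|² = 75, so the distance is √(3750/75) = √50 = 5√2.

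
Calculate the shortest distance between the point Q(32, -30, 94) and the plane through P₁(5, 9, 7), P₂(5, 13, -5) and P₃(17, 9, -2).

3

P₁P₂ = (0, 4, -12) and P₁P₃ = (12, 0, -9), so a normal is n = P₁P₂ × P₁P₃ = (-36, -144, -48).
Then n·(32, -30, 94) - (-1812) = 468.
|n| = √(1296 + 20736 + 2304) = 156, so the distance is |468|/156 = 3.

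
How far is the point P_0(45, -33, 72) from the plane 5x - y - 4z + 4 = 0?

13√42/21

Normal vector n = (5, -1, -4), and n·(45, -33, 72) - (-4) = -26.
|n| = √(25 + 1 + 16) = √42, so the distance is |-26|/√42 = 13√42/21.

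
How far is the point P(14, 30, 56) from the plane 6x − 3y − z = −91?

Normal vector n = (6, −3, −1), and n·(14, 30, 56) − (−91) = 29.
|n| = √(36 + 9 + 1) = √46, so the distance is |29|/√46 = 29/√46.

29/√46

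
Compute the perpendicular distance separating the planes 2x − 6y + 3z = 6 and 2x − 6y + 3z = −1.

Both planes have normal n = (2, −6, 3), |n| = 7. Any point on the first plane is at distance |(-1) − 6|/|n| = 7/7 = 1 from the second.

1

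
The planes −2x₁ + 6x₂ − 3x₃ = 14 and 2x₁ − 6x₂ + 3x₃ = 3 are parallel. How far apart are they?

17/7

Divide the second equation by -1 to match normals: −2x₁ + 6x₂ − 3x₃ = -3.
With common normal n = (−2, 6, −3) (|n| = 7), the distance is |14 − (-3)|/|n| = 17/7.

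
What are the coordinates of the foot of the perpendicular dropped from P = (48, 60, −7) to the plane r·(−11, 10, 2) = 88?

The perpendicular from P has direction n = (−11, 10, 2): r = (48, 60, −7) + μ(−11, 10, 2).
Substitute into the plane: n·(P + μn) = 88 gives 58 + 225μ = 88, so μ = 2/15.
Foot = (48, 60, −7) + (2/15)·(−11, 10, 2) = (698/15, 184/3, −101/15).

(698/15, 184/3, -101/15)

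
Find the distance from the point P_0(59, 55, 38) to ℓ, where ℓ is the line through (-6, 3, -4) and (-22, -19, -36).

√1637

A direction vector is d = (-16, -22, -32).
AP = (65, 52, 42), and AP × d = (-740, 1408, -598).
|AP × d|² = 2887668 and |d|² = 1764, so the distance is √(2887668/1764) = √1637.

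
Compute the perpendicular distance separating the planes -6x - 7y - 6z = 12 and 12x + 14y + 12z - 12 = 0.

Divide the second equation by -2 to match normals: -6x - 7y - 6z = -6.
Both planes have normal n = (-6, -7, -6), |n| = 11. Any point on the first plane is at distance |(-6) − 12|/|n| = 18/11 from the second.

18/11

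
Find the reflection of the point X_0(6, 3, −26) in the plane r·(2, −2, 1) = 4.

With n = (2, −2, 1), the signed offset is (n·X_0 − 4)/|n|² = -24/9 = -8/3.
X_0' = X_0 − 2t·n = (6, 3, −26) − (-16/3)·(2, −2, 1) = (50/3, −23/3, −62/3).

(50/3, -23/3, -62/3)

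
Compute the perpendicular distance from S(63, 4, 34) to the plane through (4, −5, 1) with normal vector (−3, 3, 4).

The plane has equation n·(r − (4, −5, 1)) = 0, i.e. n·r = -23.
n = (−3, 3, 4); n·P − (-23) = -18; |n| = √34; distance = 18/√34.

9√34/17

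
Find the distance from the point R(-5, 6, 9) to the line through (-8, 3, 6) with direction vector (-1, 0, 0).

Direction vector d = (-1, 0, 0).
AP = (3, 3, 3), and AP × d = (0, -3, 3).
|AP × d|² = 18 and |d|² = 1, so the distance is √18 = 3√2.

3√2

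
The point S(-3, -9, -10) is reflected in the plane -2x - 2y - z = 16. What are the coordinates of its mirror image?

With n = (-2, -2, -1), the signed offset is (n·S − 16)/|n|² = 18/9 = 2.
S' = S − 2t·n = (-3, -9, -10) − 4·(-2, -2, -1) = (5, -1, -6).

(5, -1, -6)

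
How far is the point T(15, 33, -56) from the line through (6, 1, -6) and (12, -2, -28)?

A direction vector is d = (6, -3, -22).
AP = (9, 32, -50); AP·d = 1058, |AP|² = 3605, |d|² = 529.
distance² = |AP|² − (AP·d)²/|d|² = 3605 − 1119364/529 = 1489, so the distance is √1489.

√1489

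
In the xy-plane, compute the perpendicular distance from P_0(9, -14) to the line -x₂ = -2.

d = |0·9 + (-1)·(-14) − (-2)| / √(0 + 1) = |16|/1 = 16.

16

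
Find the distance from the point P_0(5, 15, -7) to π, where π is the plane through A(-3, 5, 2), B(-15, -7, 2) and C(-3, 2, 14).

AB = (-12, -12, 0) and AC = (0, -3, 12), so a normal is n = AB × AC = (-144, 144, 36).
Then n·(5, 15, -7) - 1224 = -36.
|n| = √(20736 + 20736 + 1296) = 36√33, so the distance is |-36|/(36√33) = √33/33.

1/√33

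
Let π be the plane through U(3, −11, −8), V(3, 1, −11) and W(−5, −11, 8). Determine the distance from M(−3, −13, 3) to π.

2/3

UV = (0, 12, −3) and UW = (−8, 0, 16), so a normal is n = UV × UW = (192, 24, 96).
Then n·(−3, −13, 3) − (−456) = −144.
|n| = √(36864 + 576 + 9216) = 216, so the distance is |-144|/216 = 2/3.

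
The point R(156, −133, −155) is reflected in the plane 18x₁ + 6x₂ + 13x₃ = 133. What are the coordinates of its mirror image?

(3804/23, -2987/23, -3409/23)

With n = (18, 6, 13), the signed offset is (n·R − 133)/|n|² = -138/529 = -6/23.
R' = R − 2t·n = (156, −133, −155) − (-12/23)·(18, 6, 13) = (3804/23, −2987/23, −3409/23).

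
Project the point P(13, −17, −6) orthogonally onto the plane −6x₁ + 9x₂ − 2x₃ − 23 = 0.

(1, 1, -10)

The perpendicular from P has direction n = (−6, 9, −2): r = (13, −17, −6) + μ(−6, 9, −2).
Substitute into the plane: n·(P + μn) = 23 gives -219 + 121μ = 23, so μ = 2.
Foot = (13, −17, −6) + 2·(−6, 9, −2) = (1, 1, −10).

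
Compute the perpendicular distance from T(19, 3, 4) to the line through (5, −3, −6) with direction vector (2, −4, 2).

Direction vector d = (2, −4, 2).
AP = (14, 6, 10), and AP × d = (52, −8, −68).
|AP × d|² = 7392 and |d|² = 24, so the distance is √(7392/24) = √308 = 2√77.

2√77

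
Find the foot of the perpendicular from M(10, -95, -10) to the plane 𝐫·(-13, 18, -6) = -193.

(-29, -41, -28)

n = (-13, 18, -6), |n|² = 529, and n·M − (-193) = -1587.
t = -1587/529 = -3, so the foot is M − t·n = (10, -95, -10) − (-3)·(-13, 18, -6) = (-29, -41, -28).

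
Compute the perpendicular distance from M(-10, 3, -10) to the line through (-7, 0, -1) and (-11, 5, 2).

A direction vector is d = (-4, 5, 3).
AP = (-3, 3, -9), and AP × d = (54, 45, -3).
|AP × d|² = 4950 and |d|² = 50, so the distance is √(4950/50) = √99 = 3√11.

3√11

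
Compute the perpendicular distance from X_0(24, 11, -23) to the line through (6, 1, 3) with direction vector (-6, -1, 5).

Direction vector d = (-6, -1, 5).
AP = (18, 10, -26), and AP × d = (24, 66, 42).
|AP × d|² = 6696 and |d|² = 62, so the distance is √(6696/62) = √108 = 6√3.

6√3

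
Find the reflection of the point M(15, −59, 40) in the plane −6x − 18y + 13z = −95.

n = (−6, −18, 13), |n|² = 529, n·M − (-95) = 1587, so t = 1587/529 = 3.
Foot F = M − 3·n = (33, −5, 1); the reflection is 2F − M = (51, 49, −38).

(51, 49, -38)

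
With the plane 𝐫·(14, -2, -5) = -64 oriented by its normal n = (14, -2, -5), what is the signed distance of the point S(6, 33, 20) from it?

-6/5

n·S − (-64) = -18.
|n| = 15, so the signed distance is -18/15 = -6/5.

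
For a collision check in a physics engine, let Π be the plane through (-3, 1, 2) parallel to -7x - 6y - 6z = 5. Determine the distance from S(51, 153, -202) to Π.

Parallel planes share the normal n = (-7, -6, -6); since (-3, 1, 2) lies on the plane, its equation is -7x - 6y - 6z = 3.
d = |(-7)·51 + (-6)·153 + (-6)·(-202) − 3| / √(49 + 36 + 36) = |-66| / 11 = 6.

6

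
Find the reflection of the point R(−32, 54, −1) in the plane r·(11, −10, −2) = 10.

(56, -26, -17)

With n = (11, −10, −2), the signed offset is (n·R − 10)/|n|² = -900/225 = -4.
R' = R − 2t·n = (−32, 54, −1) − (-8)·(11, −10, −2) = (56, −26, −17).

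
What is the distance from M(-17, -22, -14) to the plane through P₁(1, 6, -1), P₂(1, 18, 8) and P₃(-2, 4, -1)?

P₁P₂ = (0, 12, 9) and P₁P₃ = (-3, -2, 0), so a normal is n = P₁P₂ × P₁P₃ = (18, -27, 36).
n = (18, -27, 36); n·P − (-180) = -36; |n| = 9√29; distance = 36/(9√29) = 4/√29.

4/√29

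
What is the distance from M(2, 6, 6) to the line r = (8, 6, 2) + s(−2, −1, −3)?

Direction vector d = (−2, −1, −3).
AP = (−6, 0, 4); AP·d = 0, |AP|² = 52, |d|² = 14.
distance² = |AP|² − (AP·d)²/|d|² = 52 − 0/14 = 52, so the distance is 2√13.

2√13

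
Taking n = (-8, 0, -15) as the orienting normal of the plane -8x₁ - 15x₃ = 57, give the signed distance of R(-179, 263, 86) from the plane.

n·R − 57 = 85.
|n| = 17, so the signed distance is 85/17 = 5.

5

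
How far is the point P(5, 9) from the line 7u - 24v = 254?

87/5

The normal to the line is n = (7, -24) with |n| = 25.
|n·P − 254| = |-181 − 254| = 435, so the distance is 435/25 = 87/5.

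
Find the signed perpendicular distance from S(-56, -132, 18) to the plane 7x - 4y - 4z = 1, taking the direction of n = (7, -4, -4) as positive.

n·S − 1 = 63.
|n| = 9, so the signed distance is 63/9 = 7.

7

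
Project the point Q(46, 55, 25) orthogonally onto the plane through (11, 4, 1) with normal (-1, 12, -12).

(47, 43, 37)

The perpendicular from Q has direction n = (-1, 12, -12): r = (46, 55, 25) + μ(-1, 12, -12).
Substitute into the plane: n·(Q + μn) = 25 gives 314 + 289μ = 25, so μ = -1.
Foot = (46, 55, 25) + (-1)·(-1, 12, -12) = (47, 43, 37).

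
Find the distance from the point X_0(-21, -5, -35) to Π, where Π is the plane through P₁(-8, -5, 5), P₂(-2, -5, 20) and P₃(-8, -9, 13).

P₁P₂ = (6, 0, 15) and P₁P₃ = (0, -4, 8), so a normal is n = P₁P₂ × P₁P₃ = (60, -48, -24).
d = |60·(-21) + (-48)·(-5) + (-24)·(-35) − (-360)| / √(3600 + 2304 + 576) = |180| / (36√5) = √5.

√5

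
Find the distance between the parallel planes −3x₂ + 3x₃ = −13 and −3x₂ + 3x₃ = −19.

√2

With common normal n = (0, −3, 3) (|n| = 3√2), the distance is |(-13) − (-19)|/|n| = 6/(3√2) = √2.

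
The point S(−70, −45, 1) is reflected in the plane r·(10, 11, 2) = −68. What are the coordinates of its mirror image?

(30, 65, 21)

With n = (10, 11, 2), the signed offset is (n·S − (-68))/|n|² = -1125/225 = -5.
S' = S − 2t·n = (−70, −45, 1) − (-10)·(10, 11, 2) = (30, 65, 21).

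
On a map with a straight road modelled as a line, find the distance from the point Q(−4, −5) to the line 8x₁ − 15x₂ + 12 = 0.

The normal to the line is n = (8, −15) with |n| = 17.
|n·Q − (-12)| = |43 − (-12)| = 55, so the distance is 55/17.

55/17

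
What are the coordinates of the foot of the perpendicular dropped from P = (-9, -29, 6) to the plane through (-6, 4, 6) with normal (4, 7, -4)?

(3, -8, -6)

The perpendicular from P has direction n = (4, 7, -4): r = (-9, -29, 6) + μ(4, 7, -4).
Substitute into the plane: n·(P + μn) = -20 gives -263 + 81μ = -20, so μ = 3.
Foot = (-9, -29, 6) + 3·(4, 7, -4) = (3, -8, -6).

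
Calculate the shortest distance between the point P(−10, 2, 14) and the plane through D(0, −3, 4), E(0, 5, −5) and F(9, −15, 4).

5/17

DE = (0, 8, −9) and DF = (9, −12, 0), so a normal is n = DE × DF = (−108, −81, −72).
Then n·(−10, 2, 14) − (−45) = −45.
|n| = √(11664 + 6561 + 5184) = 153, so the distance is |-45|/153 = 5/17.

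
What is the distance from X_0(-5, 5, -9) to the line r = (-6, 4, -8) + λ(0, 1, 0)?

√2

Direction vector d = (0, 1, 0).
AP = (1, 1, -1); AP·d = 1, |AP|² = 3, |d|² = 1.
distance² = |AP|² − (AP·d)²/|d|² = 3 − 1/1 = 2, so the distance is √2.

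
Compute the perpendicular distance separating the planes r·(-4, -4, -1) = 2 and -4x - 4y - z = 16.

14√33/33

With common normal n = (-4, -4, -1) (|n| = √33), the distance is |2 − 16|/|n| = 14/√33.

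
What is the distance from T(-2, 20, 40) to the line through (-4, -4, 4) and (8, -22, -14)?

6√13

A direction vector is d = (12, -18, -18).
AP = (2, 24, 36); AP·d = -1056, |AP|² = 1876, |d|² = 792.
distance² = |AP|² − (AP·d)²/|d|² = 1876 − 1115136/792 = 468, so the distance is 6√13.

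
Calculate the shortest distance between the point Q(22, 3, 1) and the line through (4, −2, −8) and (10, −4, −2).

A direction vector is d = (6, −2, 6).
AP = (18, 5, 9); AP·d = 152, |AP|² = 430, |d|² = 76.
distance² = |AP|² − (AP·d)²/|d|² = 430 − 23104/76 = 126, so the distance is 3√14.

3√14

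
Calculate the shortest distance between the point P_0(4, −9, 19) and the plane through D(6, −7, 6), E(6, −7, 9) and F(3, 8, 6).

12/√26

DE = (0, 0, 3) and DF = (−3, 15, 0), so a normal is n = DE × DF = (−45, −9, 0).
d = |(-45)·4 + (-9)·(-9) − (-207)| / √(2025 + 81 + 0) = |108| / (9√26) = 6√26/13.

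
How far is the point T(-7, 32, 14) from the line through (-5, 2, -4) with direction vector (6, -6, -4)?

Direction vector d = (6, -6, -4).
AP = (-2, 30, 18), and AP × d = (-12, 100, -168).
|AP × d|² = 38368 and |d|² = 88, so the distance is √(38368/88) = √436 = 2√109.

2√109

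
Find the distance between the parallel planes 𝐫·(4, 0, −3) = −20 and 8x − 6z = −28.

6/5

Divide the second equation by 2 to match normals: 4x − 3z = -14.
With common normal n = (4, 0, −3) (|n| = 5), the distance is |(-20) − (-14)|/|n| = 6/5.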